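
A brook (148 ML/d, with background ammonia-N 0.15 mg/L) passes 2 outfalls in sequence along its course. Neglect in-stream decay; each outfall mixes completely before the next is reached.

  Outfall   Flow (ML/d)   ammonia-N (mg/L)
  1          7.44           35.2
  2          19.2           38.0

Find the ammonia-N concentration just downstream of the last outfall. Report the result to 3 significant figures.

Outfall 1: combined Q = 155.4 ML/d; C = (148.0·0.1500 + 7.440·35.20)/155.4 = 1.828 mg/L.
Outfall 2: combined Q = 174.6 ML/d; C = (155.4·1.828 + 19.20·38.00)/174.6 = 5.804 mg/L.

5.80 mg/L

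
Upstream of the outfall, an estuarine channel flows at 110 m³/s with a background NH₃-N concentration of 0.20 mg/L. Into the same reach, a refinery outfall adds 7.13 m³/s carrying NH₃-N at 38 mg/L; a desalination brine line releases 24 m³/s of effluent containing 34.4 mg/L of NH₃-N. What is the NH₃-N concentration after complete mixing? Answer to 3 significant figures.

7.93 mg/L

Mixed concentration C = ΣQC/ΣQ = (110.0·0.2000 + 7.130·38.00 + 24.00·34.40) / 141.1 = 1119/141.1 = 7.926 mg/L.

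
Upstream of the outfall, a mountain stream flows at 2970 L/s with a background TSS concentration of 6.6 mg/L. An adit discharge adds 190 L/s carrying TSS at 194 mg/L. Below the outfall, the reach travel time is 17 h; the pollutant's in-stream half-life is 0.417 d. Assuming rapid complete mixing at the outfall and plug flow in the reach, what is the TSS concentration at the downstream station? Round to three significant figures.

Mixed concentration C = ΣQC/ΣQ = (2970·6.600 + 190.0·194.0) / 3160 = 56460/3160 = 17.87 mg/L.
Half-life 0.417 d → k = ln 2 / 0.417 = 1.662 d⁻¹.
After decay, C = 17.87 × e^(−kt) = 17.87 × 0.3081 = 5.505 mg/L.

5.50 mg/L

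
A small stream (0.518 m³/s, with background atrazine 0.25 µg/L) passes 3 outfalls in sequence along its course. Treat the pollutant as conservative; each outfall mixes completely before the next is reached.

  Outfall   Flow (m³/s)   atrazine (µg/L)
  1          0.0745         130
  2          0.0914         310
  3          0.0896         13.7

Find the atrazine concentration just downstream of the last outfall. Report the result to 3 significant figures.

After outfall 1: Q = 0.5180 + 0.07450 = 0.5925 m³/s; C = (0.5180·0.2500 + 0.07450·130.0)/0.5925 = 16.56 µg/L.
After outfall 2: Q = 0.5925 + 0.09140 = 0.6839 m³/s; C = (0.5925·16.56 + 0.09140·310.0)/0.6839 = 55.78 µg/L.
After outfall 3: Q = 0.6839 + 0.08960 = 0.7735 m³/s; C = (0.6839·55.78 + 0.08960·13.70)/0.7735 = 50.91 µg/L.

50.9 µg/L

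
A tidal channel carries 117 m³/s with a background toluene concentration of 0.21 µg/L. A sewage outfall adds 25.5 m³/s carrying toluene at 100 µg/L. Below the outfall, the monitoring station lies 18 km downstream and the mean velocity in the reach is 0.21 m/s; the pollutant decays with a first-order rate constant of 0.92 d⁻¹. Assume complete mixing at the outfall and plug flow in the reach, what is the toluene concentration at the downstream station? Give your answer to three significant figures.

7.25 µg/L

Flow-weighted average: C = (117.0·0.2100 + 25.50·100.0) / 142.5 = 2575/142.5 = 18.07 µg/L.
Travel time t = 18·1000 / 0.21 = 85710 s = 23.81 h.
First-order decay: C = 18.07·exp(−k·t) = 18.07·0.4014 = 7.253 µg/L.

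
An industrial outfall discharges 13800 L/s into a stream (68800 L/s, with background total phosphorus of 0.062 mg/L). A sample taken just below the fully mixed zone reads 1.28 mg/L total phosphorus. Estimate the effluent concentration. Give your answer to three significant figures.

Mass balance: 68800·0.06200 + 13800·Cₑ = 82600·1.280
→ Cₑ = (82600·1.280 − 68800·0.06200) / 13800 = 7.352 mg/L.

7.35 mg/L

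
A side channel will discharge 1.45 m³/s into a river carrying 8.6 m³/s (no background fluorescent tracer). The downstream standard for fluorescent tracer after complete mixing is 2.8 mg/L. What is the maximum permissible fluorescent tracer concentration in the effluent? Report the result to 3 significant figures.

At the limit, (Qr·Cr + Qe·Cₑ)/(Qr + Qe) = 2.8:
Cₑ = (10.05·2.8 − 8.600·0) / 1.450 = 19.41 mg/L.

19.4 mg/L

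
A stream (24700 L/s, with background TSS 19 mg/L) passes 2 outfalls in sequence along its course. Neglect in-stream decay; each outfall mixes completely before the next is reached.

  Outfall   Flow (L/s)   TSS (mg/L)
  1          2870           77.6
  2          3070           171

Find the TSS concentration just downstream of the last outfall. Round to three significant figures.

Outfall 1: combined Q = 27570 L/s; C = (24700·19.00 + 2870·77.60)/27570 = 25.10 mg/L.
Outfall 2: combined Q = 30640 L/s; C = (27570·25.10 + 3070·171.0)/30640 = 39.72 mg/L.

39.7 mg/L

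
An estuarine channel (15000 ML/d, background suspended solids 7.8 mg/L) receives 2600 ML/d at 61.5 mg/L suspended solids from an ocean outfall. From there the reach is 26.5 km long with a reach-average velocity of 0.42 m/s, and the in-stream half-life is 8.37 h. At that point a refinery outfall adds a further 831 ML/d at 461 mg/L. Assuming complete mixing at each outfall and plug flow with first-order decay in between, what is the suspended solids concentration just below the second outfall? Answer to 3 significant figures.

24.3 mg/L

Mass balance: C = (15000·7.800 + 2600·61.50) / 17600 = 276900/17600 = 15.73 mg/L; combined flow 17600 ML/d.
Travel time t = 26.5·1000 / 0.42 = 63100 s = 17.53 h.
Half-life 8.37 h → k = ln 2 / 8.37 = 0.08281 h⁻¹ = 1.988 d⁻¹.
Decay over the reach: 15.73·exp(−kt) = 15.73·0.2342 = 3.685 mg/L.
Second outfall: C = (17600·3.685 + 831.0·461.0)/18430 = 24.30 mg/L.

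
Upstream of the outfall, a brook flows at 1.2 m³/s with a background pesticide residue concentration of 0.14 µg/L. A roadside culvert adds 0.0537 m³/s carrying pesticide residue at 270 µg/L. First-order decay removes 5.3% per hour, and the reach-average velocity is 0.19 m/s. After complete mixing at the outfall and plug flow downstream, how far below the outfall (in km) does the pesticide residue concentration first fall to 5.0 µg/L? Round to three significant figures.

Flow-weighted average: C = (1.200·0.1400 + 0.05370·270.0) / 1.254 = 14.67/1.254 = 11.70 µg/L.
5.3%/h lost → k = −ln(1 − 0.053) = 0.05446 h⁻¹.
Set 11.70·exp(−k·t) = 5.0 → t = ln(11.70/5.0)/k = 56200 s = 15.61 h.
Distance = v·t = 0.19·56200 = 10680 m = 10.68 km.

10.7 km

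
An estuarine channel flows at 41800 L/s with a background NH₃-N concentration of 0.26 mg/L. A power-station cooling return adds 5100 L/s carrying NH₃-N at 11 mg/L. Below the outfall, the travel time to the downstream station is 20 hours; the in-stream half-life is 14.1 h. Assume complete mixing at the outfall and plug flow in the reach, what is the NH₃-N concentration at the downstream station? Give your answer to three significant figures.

0.534 mg/L

Flow-weighted average: C = (41800·0.2600 + 5100·11.00) / 46900 = 66970/46900 = 1.428 mg/L.
Half-life 14.1 h → k = ln 2 / 14.1 = 0.04916 h⁻¹ = 1.180 d⁻¹.
Applying C = C₀e^(−kt): 1.428 × 0.3741 = 0.5342 mg/L.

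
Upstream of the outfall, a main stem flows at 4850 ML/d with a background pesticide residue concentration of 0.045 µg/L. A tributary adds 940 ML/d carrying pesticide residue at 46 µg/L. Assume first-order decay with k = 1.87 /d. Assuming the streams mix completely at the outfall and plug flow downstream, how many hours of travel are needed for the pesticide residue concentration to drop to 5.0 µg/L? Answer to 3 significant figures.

Mixed concentration C = ΣQC/ΣQ = (4850·0.04500 + 940.0·46.00) / 5790 = 43460/5790 = 7.506 µg/L.
7.506·exp(−k·t) = 5.0 → t = ln(7.506/5.0)/k = 18770 s = 5.214 h.

5.21 h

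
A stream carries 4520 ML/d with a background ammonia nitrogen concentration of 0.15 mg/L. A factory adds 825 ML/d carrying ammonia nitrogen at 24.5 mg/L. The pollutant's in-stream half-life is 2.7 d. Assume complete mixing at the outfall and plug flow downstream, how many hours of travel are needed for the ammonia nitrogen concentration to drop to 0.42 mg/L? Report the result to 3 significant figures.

209 h

Conservation of mass: C = (4520·0.1500 + 825.0·24.50) / 5345 = 20890/5345 = 3.908 mg/L.
Half-life 2.7 d → k = ln 2 / 2.7 = 0.2567 d⁻¹.
3.908·exp(−k·t) = 0.42 → t = ln(3.908/0.42)/k = 750700 s = 208.5 h.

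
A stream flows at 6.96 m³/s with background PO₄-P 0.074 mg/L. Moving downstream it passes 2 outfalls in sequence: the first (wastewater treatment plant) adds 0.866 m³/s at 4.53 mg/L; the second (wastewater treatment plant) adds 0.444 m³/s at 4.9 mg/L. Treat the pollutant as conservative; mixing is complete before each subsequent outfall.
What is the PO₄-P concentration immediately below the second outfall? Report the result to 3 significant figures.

Outfall 1: combined Q = 7.826 m³/s; C = (6.960·0.07400 + 0.8660·4.530)/7.826 = 0.5671 mg/L.
Outfall 2: combined Q = 8.270 m³/s; C = (7.826·0.5671 + 0.4440·4.900)/8.270 = 0.7997 mg/L.

0.800 mg/L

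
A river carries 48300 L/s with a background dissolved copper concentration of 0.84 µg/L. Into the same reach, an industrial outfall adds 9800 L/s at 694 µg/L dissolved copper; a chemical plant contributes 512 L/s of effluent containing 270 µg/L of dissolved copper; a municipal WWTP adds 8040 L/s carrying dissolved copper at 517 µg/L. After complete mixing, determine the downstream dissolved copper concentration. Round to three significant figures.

Mass balance: C = (48300·0.8400 + 9800·694.0 + 512.0·270.0 + 8040·517.0) / 66650 = 11140000/66650 = 167.1 µg/L.

167 µg/L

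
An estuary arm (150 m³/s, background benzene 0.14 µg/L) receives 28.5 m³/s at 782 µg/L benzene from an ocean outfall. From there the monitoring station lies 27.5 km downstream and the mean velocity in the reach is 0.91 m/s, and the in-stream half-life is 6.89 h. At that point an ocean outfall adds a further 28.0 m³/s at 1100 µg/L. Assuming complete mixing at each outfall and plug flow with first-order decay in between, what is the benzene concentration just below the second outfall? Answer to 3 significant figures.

Mass balance: C = (150.0·0.1400 + 28.50·782.0) / 178.5 = 22310/178.5 = 125.0 µg/L; combined flow 178.5 m³/s.
Travel time t = 27.5·1000 / 0.91 = 30220 s = 8.394 h.
Half-life 6.89 h → k = ln 2 / 6.89 = 0.1006 h⁻¹ = 2.414 d⁻¹.
First-order decay: C = 125.0·exp(−k·t) = 125.0·0.4298 = 53.71 µg/L.
Second outfall: C = (178.5·53.71 + 28.00·1100)/206.5 = 195.6 µg/L.

196 µg/L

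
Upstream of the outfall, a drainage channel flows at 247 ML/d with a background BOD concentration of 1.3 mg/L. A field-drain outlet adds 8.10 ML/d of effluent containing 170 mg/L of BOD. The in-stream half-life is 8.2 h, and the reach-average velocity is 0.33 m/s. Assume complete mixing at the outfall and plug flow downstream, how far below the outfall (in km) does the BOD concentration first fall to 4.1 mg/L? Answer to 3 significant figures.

6.81 km

Flow-weighted average: C = (247.0·1.300 + 8.100·170.0) / 255.1 = 1698/255.1 = 6.657 mg/L.
Half-life 8.2 h → k = ln 2 / 8.2 = 0.08453 h⁻¹ = 2.029 d⁻¹.
Set 6.657·exp(−k·t) = 4.1 → t = ln(6.657/4.1)/k = 20640 s = 5.733 h.
Distance = v·t = 0.33·20640 = 6811 m = 6.811 km.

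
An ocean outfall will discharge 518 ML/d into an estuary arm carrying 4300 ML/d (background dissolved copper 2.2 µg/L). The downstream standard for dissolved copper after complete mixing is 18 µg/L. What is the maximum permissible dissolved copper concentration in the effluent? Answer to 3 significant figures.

At the limit, (Qr·Cr + Qe·Cₑ)/(Qr + Qe) = 18:
Cₑ = (4818·18 − 4300·2.200) / 518.0 = 149.2 µg/L.

149 µg/L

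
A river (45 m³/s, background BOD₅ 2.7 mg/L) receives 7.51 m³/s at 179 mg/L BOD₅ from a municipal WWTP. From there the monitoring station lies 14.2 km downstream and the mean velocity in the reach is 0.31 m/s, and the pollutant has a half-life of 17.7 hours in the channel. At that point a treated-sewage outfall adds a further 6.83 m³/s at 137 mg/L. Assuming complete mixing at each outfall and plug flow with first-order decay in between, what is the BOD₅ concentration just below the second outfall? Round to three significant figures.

30.8 mg/L

After mixing, C = (45.00·2.700 + 7.510·179.0) / 52.51 = 1466/52.51 = 27.91 mg/L; combined flow 52.51 m³/s.
Travel time t = 14.2·1000 / 0.31 = 45810 s = 12.72 h.
Half-life 17.7 h → k = ln 2 / 17.7 = 0.03916 h⁻¹ = 0.9399 d⁻¹.
After decay, C = 27.91 × e^(−kt) = 27.91 × 0.6076 = 16.96 mg/L.
Second outfall: C = (52.51·16.96 + 6.830·137.0)/59.34 = 30.78 mg/L.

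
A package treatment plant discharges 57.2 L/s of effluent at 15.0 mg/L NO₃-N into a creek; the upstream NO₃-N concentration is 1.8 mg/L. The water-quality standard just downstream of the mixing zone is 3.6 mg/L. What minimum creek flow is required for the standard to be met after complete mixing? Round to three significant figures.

Set C_mix = 3.6: (Q·1.800 + 57.20·15.00) / (Q + 57.20) = 3.6
→ Q = 57.20·(15.00 − 3.6)/(3.6 − 1.800) = 362.3 L/s.

362 L/s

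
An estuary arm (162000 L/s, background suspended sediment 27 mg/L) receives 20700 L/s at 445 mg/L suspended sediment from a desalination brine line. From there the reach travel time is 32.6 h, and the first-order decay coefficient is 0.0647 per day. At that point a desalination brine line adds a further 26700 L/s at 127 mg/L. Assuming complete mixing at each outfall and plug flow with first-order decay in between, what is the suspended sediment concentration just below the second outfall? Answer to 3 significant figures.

Mixed concentration C = ΣQC/ΣQ = (162000·27.00 + 20700·445.0) / 182700 = 13590000/182700 = 74.36 mg/L; combined flow 182700 L/s.
Applying C = C₀e^(−kt): 74.36 × 0.9159 = 68.10 mg/L.
At the second outfall, C = (182700·68.10 + 26700·127.0) / (182700 + 26700) = 75.61 mg/L.

75.6 mg/L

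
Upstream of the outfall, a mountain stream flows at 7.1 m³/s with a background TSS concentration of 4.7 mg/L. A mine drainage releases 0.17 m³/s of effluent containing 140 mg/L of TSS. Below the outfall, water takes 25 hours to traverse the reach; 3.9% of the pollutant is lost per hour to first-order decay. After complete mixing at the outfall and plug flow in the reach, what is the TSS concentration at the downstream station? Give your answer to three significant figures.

Flow-weighted average: C = (7.100·4.700 + 0.1700·140.0) / 7.270 = 57.17/7.270 = 7.864 mg/L.
3.9%/h lost → k = −ln(1 − 0.039) = 0.03978 h⁻¹.
First-order decay: C = 7.864·exp(−k·t) = 7.864·0.3699 = 2.909 mg/L.

2.91 mg/L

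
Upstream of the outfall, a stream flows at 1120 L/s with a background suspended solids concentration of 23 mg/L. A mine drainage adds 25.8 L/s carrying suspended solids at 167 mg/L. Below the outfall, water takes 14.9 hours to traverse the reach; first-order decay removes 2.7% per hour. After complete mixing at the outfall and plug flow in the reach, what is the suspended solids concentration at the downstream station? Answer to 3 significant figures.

17.5 mg/L

After mixing, C = (1120·23.00 + 25.80·167.0) / 1146 = 30070/1146 = 26.24 mg/L.
2.7%/h lost → k = −ln(1 − 0.027) = 0.02737 h⁻¹.
First-order decay: C = 26.24·exp(−k·t) = 26.24·0.6651 = 17.45 mg/L.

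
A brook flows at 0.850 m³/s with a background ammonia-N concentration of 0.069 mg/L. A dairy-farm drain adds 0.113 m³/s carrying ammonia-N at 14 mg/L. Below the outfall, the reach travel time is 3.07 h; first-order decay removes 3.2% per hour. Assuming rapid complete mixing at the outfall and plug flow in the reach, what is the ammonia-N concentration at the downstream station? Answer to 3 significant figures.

1.54 mg/L

Mass balance: C = (0.8500·0.06900 + 0.1130·14.00) / 0.9630 = 1.641/0.9630 = 1.704 mg/L.
3.2%/h lost → k = −ln(1 − 0.032) = 0.03252 h⁻¹.
Applying C = C₀e^(−kt): 1.704 × 0.9050 = 1.542 mg/L.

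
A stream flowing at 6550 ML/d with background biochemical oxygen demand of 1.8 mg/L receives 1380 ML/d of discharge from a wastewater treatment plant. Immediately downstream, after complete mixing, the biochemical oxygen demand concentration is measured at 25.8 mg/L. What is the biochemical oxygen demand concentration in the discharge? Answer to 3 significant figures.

Mass balance: 6550·1.800 + 1380·Cₑ = 7930·25.80
→ Cₑ = (7930·25.80 − 6550·1.800) / 1380 = 139.7 mg/L.

140 mg/L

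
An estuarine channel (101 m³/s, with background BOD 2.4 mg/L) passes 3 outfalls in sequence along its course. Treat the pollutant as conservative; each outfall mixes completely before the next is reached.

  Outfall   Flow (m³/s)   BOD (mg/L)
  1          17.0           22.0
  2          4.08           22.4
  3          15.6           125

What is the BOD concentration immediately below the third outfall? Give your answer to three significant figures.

19.3 mg/L

After outfall 1: Q = 101.0 + 17.00 = 118.0 m³/s; C = (101.0·2.400 + 17.00·22.00)/118.0 = 5.224 mg/L.
After outfall 2: Q = 118.0 + 4.080 = 122.1 m³/s; C = (118.0·5.224 + 4.080·22.40)/122.1 = 5.798 mg/L.
After outfall 3: Q = 122.1 + 15.60 = 137.7 m³/s; C = (122.1·5.798 + 15.60·125.0)/137.7 = 19.30 mg/L.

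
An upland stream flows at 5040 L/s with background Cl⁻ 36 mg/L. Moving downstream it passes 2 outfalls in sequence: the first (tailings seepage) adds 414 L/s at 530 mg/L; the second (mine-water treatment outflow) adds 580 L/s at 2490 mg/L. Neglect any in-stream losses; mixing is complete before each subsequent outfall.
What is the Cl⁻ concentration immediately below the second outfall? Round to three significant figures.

After outfall 1: Q = 5040 + 414.0 = 5454 L/s; C = (5040·36.00 + 414.0·530.0)/5454 = 73.50 mg/L.
After outfall 2: Q = 5454 + 580.0 = 6034 L/s; C = (5454·73.50 + 580.0·2490)/6034 = 305.8 mg/L.

306 mg/L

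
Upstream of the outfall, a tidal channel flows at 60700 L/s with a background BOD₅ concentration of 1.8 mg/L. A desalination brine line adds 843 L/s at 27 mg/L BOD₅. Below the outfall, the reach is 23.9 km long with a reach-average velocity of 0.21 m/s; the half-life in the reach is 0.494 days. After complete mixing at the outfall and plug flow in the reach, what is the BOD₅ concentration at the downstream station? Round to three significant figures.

0.338 mg/L

Mixed concentration C = ΣQC/ΣQ = (60700·1.800 + 843.0·27.00) / 61540 = 132000/61540 = 2.145 mg/L.
Travel time t = 23.9·1000 / 0.21 = 113800 s = 31.61 h.
Half-life 0.494 d → k = ln 2 / 0.494 = 1.403 d⁻¹.
Applying C = C₀e^(−kt): 2.145 × 0.1575 = 0.3379 mg/L.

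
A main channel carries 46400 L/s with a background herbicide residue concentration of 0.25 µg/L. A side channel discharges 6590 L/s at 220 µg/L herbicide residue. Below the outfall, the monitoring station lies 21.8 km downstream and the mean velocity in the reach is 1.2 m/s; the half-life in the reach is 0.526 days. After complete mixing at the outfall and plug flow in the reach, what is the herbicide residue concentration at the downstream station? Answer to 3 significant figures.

20.9 µg/L

Conservation of mass: C = (46400·0.2500 + 6590·220.0) / 52990 = 1461000/52990 = 27.58 µg/L.
Travel time t = 21.8·1000 / 1.2 = 18170 s = 5.046 h.
Half-life 0.526 d → k = ln 2 / 0.526 = 1.318 d⁻¹.
Decay over the reach: 27.58·exp(−kt) = 27.58·0.7580 = 20.90 µg/L.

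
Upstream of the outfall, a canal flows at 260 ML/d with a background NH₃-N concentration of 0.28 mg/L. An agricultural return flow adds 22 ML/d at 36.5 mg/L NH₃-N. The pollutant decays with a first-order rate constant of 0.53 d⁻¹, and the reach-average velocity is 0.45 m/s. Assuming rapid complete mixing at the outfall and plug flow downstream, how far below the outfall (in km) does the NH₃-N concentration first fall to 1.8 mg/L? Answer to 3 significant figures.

Conservation of mass: C = (260.0·0.2800 + 22.00·36.50) / 282.0 = 875.8/282.0 = 3.106 mg/L.
Set 3.106·exp(−k·t) = 1.8 → t = ln(3.106/1.8)/k = 88920 s = 24.70 h.
Distance = v·t = 0.45·88920 = 40010 m = 40.01 km.

40.0 km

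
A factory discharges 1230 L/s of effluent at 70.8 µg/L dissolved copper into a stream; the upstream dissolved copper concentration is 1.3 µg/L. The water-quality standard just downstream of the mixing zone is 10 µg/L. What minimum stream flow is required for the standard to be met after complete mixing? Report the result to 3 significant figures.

Set C_mix = 10: (Q·1.300 + 1230·70.80) / (Q + 1230) = 10
→ Q = 1230·(70.80 − 10)/(10 − 1.300) = 8596 L/s.

8600 L/s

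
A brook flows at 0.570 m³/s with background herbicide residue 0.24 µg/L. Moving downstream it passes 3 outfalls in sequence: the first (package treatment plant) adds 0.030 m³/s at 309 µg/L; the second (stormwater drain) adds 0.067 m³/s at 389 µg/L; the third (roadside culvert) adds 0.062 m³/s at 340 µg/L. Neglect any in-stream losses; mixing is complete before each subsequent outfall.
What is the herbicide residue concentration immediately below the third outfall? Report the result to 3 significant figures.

After outfall 1: Q = 0.5700 + 0.03000 = 0.6000 m³/s; C = (0.5700·0.2400 + 0.03000·309.0)/0.6000 = 15.68 µg/L.
After outfall 2: Q = 0.6000 + 0.06700 = 0.6670 m³/s; C = (0.6000·15.68 + 0.06700·389.0)/0.6670 = 53.18 µg/L.
After outfall 3: Q = 0.6670 + 0.06200 = 0.7290 m³/s; C = (0.6670·53.18 + 0.06200·340.0)/0.7290 = 77.57 µg/L.

77.6 µg/L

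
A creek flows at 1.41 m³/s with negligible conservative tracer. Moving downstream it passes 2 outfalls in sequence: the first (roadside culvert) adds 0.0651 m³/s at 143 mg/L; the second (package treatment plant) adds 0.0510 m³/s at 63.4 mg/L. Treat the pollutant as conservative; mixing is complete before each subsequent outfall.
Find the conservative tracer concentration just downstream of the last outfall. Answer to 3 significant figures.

After outfall 1: Q = 1.410 + 0.06510 = 1.475 m³/s; C = (1.410·0 + 0.06510·143.0)/1.475 = 6.311 mg/L.
After outfall 2: Q = 1.475 + 0.05100 = 1.526 m³/s; C = (1.475·6.311 + 0.05100·63.40)/1.526 = 8.219 mg/L.

8.22 mg/L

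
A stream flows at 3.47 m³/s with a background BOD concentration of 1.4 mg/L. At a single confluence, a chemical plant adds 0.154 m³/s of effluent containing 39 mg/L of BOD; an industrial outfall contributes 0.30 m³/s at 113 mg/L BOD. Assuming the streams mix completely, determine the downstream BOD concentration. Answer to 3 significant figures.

After mixing, C = (3.470·1.400 + 0.1540·39.00 + 0.3000·113.0) / 3.924 = 44.76/3.924 = 11.41 mg/L.

11.4 mg/L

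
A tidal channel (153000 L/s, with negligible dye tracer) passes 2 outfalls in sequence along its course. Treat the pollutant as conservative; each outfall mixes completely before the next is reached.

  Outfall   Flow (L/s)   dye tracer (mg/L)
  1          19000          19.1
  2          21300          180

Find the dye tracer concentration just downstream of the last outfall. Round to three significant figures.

Below outfall 1: Q → 172000 L/s, C = (153000·0 + 19000·19.10)/172000 = 2.110 mg/L.
Below outfall 2: Q → 193300 L/s, C = (172000·2.110 + 21300·180.0)/193300 = 21.71 mg/L.

21.7 mg/L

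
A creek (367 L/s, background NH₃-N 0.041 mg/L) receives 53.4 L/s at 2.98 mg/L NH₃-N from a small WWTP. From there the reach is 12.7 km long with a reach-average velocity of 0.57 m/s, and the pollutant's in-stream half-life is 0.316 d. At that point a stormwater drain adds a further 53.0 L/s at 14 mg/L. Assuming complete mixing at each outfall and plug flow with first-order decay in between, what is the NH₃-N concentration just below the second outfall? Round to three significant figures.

1.78 mg/L

Mass balance: C = (367.0·0.04100 + 53.40·2.980) / 420.4 = 174.2/420.4 = 0.4143 mg/L; combined flow 420.4 L/s.
Travel time t = 12.7·1000 / 0.57 = 22280 s = 6.189 h.
Half-life 0.316 d → k = ln 2 / 0.316 = 2.194 d⁻¹.
After decay, C = 0.4143 × e^(−kt) = 0.4143 × 0.5680 = 0.2353 mg/L.
Second outfall: C = (420.4·0.2353 + 53.00·14.00)/473.4 = 1.776 mg/L.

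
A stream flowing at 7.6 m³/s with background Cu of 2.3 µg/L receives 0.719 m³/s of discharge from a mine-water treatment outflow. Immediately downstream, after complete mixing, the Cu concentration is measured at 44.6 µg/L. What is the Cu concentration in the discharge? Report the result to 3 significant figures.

492 µg/L

Mass balance: 7.600·2.300 + 0.7190·Cₑ = 8.319·44.60
→ Cₑ = (8.319·44.60 − 7.600·2.300) / 0.7190 = 491.7 µg/L.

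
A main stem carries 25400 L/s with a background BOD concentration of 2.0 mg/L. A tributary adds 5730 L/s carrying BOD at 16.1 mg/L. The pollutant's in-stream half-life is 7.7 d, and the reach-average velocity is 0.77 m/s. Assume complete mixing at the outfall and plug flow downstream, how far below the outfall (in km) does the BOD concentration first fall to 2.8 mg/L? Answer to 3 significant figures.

Mixed concentration C = ΣQC/ΣQ = (25400·2.000 + 5730·16.10) / 31130 = 143100/31130 = 4.595 mg/L.
Half-life 7.7 d → k = ln 2 / 7.7 = 0.09002 d⁻¹.
Set 4.595·exp(−k·t) = 2.8 → t = ln(4.595/2.8)/k = 475500 s = 132.1 h.
Distance = v·t = 0.77·475500 = 366100 m = 366.1 km.

366 km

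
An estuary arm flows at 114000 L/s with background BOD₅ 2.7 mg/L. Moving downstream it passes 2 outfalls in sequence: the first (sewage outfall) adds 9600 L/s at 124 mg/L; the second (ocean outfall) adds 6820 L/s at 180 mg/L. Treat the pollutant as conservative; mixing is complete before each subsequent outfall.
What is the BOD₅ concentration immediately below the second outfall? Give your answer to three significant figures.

Below outfall 1: Q → 123600 L/s, C = (114000·2.700 + 9600·124.0)/123600 = 12.12 mg/L.
Below outfall 2: Q → 130400 L/s, C = (123600·12.12 + 6820·180.0)/130400 = 20.90 mg/L.

20.9 mg/L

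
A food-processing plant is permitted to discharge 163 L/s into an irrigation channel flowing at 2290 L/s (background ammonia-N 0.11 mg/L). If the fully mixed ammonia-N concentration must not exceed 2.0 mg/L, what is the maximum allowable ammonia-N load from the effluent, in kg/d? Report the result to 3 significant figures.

402 kg/d

Mass balance at the limit: 2290·0.1100 + 163.0·Cₑ = 2453·2.0 → Cₑ = 28.55 mg/L.
163.0 L/s = 0.1630 m³/s. Load = 0.1630 m³/s × 28.55 g/m³ × 86 400 s/d = 402.1 kg/d.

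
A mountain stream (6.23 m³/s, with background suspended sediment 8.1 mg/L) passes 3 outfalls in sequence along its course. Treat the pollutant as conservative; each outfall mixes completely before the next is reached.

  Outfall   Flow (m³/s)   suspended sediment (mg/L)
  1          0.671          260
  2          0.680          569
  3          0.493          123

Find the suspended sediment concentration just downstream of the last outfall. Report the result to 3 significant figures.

83.3 mg/L

Below outfall 1: Q → 6.901 m³/s, C = (6.230·8.100 + 0.6710·260.0)/6.901 = 32.59 mg/L.
Below outfall 2: Q → 7.581 m³/s, C = (6.901·32.59 + 0.6800·569.0)/7.581 = 80.71 mg/L.
Below outfall 3: Q → 8.074 m³/s, C = (7.581·80.71 + 0.4930·123.0)/8.074 = 83.29 mg/L.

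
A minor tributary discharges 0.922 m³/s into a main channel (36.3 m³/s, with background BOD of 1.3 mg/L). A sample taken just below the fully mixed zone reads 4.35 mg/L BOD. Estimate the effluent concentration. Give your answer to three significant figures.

Mass balance: 36.30·1.300 + 0.9220·Cₑ = 37.22·4.350
→ Cₑ = (37.22·4.350 − 36.30·1.300) / 0.9220 = 124.4 mg/L.

124 mg/L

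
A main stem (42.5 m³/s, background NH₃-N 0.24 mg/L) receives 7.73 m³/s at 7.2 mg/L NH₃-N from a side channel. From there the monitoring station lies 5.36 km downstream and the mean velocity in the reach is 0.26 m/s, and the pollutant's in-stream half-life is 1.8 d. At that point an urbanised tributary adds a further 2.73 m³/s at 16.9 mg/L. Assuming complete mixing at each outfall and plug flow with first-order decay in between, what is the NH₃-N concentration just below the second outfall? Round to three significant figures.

2.01 mg/L

Flow-weighted average: C = (42.50·0.2400 + 7.730·7.200) / 50.23 = 65.86/50.23 = 1.311 mg/L; combined flow 50.23 m³/s.
Travel time t = 5.36·1000 / 0.26 = 20620 s = 5.726 h.
Half-life 1.8 d → k = ln 2 / 1.8 = 0.3851 d⁻¹.
After decay, C = 1.311 × e^(−kt) = 1.311 × 0.9122 = 1.196 mg/L.
Second outfall: C = (50.23·1.196 + 2.730·16.90)/52.96 = 2.006 mg/L.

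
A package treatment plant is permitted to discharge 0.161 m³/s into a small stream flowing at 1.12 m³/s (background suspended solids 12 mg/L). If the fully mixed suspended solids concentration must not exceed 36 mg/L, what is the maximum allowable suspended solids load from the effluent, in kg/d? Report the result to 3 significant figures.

Mass balance at the limit: 1.120·12.00 + 0.1610·Cₑ = 1.281·36 → Cₑ = 203.0 mg/L.
Load = 0.1610 m³/s × 203.0 g/m³ × 86 400 s/d = 2823 kg/d.

2820 kg/d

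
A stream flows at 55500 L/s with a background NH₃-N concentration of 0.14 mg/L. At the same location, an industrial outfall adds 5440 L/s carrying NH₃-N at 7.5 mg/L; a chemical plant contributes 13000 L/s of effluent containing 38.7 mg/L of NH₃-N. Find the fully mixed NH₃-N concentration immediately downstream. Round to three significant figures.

7.46 mg/L

Conservation of mass: C = (55500·0.1400 + 5440·7.500 + 13000·38.70) / 73940 = 551700/73940 = 7.461 mg/L.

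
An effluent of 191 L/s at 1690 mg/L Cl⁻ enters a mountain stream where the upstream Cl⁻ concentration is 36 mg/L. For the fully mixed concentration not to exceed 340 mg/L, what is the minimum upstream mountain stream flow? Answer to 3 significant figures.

848 L/s

Set C_mix = 340: (Q·36.00 + 191.0·1690) / (Q + 191.0) = 340
→ Q = 191.0·(1690 − 340)/(340 − 36.00) = 848.2 L/s.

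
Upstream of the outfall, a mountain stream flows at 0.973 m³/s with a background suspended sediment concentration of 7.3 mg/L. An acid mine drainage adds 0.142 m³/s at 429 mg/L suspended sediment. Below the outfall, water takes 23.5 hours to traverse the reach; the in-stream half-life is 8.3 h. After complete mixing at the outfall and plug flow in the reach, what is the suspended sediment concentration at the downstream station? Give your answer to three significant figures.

Conservation of mass: C = (0.9730·7.300 + 0.1420·429.0) / 1.115 = 68.02/1.115 = 61.01 mg/L.
Half-life 8.3 h → k = ln 2 / 8.3 = 0.08351 h⁻¹ = 2.004 d⁻¹.
Decay over the reach: 61.01·exp(−kt) = 61.01·0.1405 = 8.571 mg/L.

8.57 mg/L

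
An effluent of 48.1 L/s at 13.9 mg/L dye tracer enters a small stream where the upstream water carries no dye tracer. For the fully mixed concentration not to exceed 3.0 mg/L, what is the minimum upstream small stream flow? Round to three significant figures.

175 L/s

Set C_mix = 3.0: (Q·0 + 48.10·13.90) / (Q + 48.10) = 3.0
→ Q = 48.10·(13.90 − 3.0)/(3.0 − 0) = 174.8 L/s.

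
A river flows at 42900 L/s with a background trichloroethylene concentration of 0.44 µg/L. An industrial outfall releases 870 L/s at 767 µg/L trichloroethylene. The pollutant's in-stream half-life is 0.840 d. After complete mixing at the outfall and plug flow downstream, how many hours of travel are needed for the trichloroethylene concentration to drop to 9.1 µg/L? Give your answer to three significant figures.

15.8 h

Flow-weighted average: C = (42900·0.4400 + 870.0·767.0) / 43770 = 686200/43770 = 15.68 µg/L.
Half-life 0.840 d → k = ln 2 / 0.840 = 0.8252 d⁻¹.
15.68·exp(−k·t) = 9.1 → t = ln(15.68/9.1)/k = 56950 s = 15.82 h.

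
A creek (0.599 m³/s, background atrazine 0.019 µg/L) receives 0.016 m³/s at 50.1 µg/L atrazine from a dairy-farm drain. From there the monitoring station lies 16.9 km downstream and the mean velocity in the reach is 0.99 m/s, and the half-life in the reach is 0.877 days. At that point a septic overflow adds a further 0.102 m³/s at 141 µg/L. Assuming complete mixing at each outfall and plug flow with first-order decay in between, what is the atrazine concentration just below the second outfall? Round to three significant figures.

Mixed concentration C = ΣQC/ΣQ = (0.5990·0.01900 + 0.01600·50.10) / 0.6150 = 0.8130/0.6150 = 1.322 µg/L; combined flow 0.6150 m³/s.
Travel time t = 16.9·1000 / 0.99 = 17070 s = 4.742 h.
Half-life 0.877 d → k = ln 2 / 0.877 = 0.7904 d⁻¹.
Applying C = C₀e^(−kt): 1.322 × 0.8554 = 1.131 µg/L.
Second outfall: C = (0.6150·1.131 + 0.1020·141.0)/0.7170 = 21.03 µg/L.

21.0 µg/L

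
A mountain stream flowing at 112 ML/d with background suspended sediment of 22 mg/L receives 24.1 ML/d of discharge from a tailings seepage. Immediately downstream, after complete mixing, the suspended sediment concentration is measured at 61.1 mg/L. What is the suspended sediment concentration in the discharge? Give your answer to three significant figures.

Mass balance: 112.0·22.00 + 24.10·Cₑ = 136.1·61.10
→ Cₑ = (136.1·61.10 − 112.0·22.00) / 24.10 = 242.8 mg/L.

243 mg/L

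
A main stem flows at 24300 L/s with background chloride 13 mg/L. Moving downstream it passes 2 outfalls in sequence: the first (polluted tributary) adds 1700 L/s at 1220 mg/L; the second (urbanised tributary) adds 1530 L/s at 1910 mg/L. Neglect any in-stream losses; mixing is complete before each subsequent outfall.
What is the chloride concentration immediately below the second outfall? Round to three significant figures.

After outfall 1: Q = 24300 + 1700 = 26000 L/s; C = (24300·13.00 + 1700·1220)/26000 = 91.92 mg/L.
After outfall 2: Q = 26000 + 1530 = 27530 L/s; C = (26000·91.92 + 1530·1910)/27530 = 193.0 mg/L.

193 mg/L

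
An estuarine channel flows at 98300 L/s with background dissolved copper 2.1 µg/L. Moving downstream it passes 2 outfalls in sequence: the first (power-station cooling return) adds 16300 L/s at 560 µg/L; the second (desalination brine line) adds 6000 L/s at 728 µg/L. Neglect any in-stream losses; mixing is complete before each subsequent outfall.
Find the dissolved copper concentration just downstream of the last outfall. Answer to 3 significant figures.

114 µg/L

Below outfall 1: Q → 114600 L/s, C = (98300·2.100 + 16300·560.0)/114600 = 81.45 µg/L.
Below outfall 2: Q → 120600 L/s, C = (114600·81.45 + 6000·728.0)/120600 = 113.6 µg/L.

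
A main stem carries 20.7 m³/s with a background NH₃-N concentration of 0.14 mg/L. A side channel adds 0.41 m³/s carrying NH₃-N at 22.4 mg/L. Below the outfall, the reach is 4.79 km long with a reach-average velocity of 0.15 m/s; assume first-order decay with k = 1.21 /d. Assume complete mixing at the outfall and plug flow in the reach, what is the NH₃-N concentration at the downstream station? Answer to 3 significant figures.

0.366 mg/L

Flow-weighted average: C = (20.70·0.1400 + 0.4100·22.40) / 21.11 = 12.08/21.11 = 0.5723 mg/L.
Travel time t = 4.79·1000 / 0.15 = 31930 s = 8.870 h.
After decay, C = 0.5723 × e^(−kt) = 0.5723 × 0.6394 = 0.3660 mg/L.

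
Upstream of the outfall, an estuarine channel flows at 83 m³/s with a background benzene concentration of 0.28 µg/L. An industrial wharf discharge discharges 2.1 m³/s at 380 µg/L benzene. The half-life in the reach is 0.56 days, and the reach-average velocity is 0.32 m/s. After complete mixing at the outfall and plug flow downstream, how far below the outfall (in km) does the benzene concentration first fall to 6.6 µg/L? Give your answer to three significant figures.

Flow-weighted average: C = (83.00·0.2800 + 2.100·380.0) / 85.10 = 821.2/85.10 = 9.650 µg/L.
Half-life 0.56 d → k = ln 2 / 0.56 = 1.238 d⁻¹.
Set 9.650·exp(−k·t) = 6.6 → t = ln(9.650/6.6)/k = 26520 s = 7.367 h.
Distance = v·t = 0.32·26520 = 8486 m = 8.486 km.

8.49 km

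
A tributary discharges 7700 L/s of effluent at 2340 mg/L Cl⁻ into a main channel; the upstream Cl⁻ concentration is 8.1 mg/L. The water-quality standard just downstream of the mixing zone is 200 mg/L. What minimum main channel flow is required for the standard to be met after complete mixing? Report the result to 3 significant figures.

85900 L/s

Set C_mix = 200: (Q·8.100 + 7700·2340) / (Q + 7700) = 200
→ Q = 7700·(2340 − 200)/(200 − 8.100) = 85870 L/s.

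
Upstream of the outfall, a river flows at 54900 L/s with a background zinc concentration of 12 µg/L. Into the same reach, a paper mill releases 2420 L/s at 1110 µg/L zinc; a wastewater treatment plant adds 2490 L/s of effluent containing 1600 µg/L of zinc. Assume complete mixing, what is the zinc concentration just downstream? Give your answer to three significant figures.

123 µg/L

Mixed concentration C = ΣQC/ΣQ = (54900·12.00 + 2420·1110 + 2490·1600) / 59810 = 7329000/59810 = 122.5 µg/L.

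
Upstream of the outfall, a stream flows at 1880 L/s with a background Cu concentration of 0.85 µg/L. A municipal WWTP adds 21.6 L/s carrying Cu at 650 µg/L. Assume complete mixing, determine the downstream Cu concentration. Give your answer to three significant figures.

Conservation of mass: C = (1880·0.8500 + 21.60·650.0) / 1902 = 15640/1902 = 8.224 µg/L.

8.22 µg/L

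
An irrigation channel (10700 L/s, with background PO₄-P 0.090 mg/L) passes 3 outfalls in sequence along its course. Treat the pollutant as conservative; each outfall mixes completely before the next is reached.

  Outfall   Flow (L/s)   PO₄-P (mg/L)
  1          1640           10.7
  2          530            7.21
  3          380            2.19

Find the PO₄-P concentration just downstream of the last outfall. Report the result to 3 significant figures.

Outfall 1: combined Q = 12340 L/s; C = (10700·0.09000 + 1640·10.70)/12340 = 1.500 mg/L.
Outfall 2: combined Q = 12870 L/s; C = (12340·1.500 + 530.0·7.210)/12870 = 1.735 mg/L.
Outfall 3: combined Q = 13250 L/s; C = (12870·1.735 + 380.0·2.190)/13250 = 1.748 mg/L.

1.75 mg/L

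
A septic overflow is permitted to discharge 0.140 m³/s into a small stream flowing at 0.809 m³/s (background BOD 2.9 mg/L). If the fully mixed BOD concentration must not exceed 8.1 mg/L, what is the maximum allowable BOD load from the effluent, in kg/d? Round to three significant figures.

461 kg/d

Mass balance at the limit: 0.8090·2.900 + 0.1400·Cₑ = 0.9490·8.1 → Cₑ = 38.15 mg/L.
Load = 0.1400 m³/s × 38.15 g/m³ × 86 400 s/d = 461.4 kg/d.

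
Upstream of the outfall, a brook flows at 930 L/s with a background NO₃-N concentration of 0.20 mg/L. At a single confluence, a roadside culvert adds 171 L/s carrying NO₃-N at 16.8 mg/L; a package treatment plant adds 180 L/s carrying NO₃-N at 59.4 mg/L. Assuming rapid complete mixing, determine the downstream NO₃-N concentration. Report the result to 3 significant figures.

10.7 mg/L

Mass balance: C = (930.0·0.2000 + 171.0·16.80 + 180.0·59.40) / 1281 = 13750/1281 = 10.73 mg/L.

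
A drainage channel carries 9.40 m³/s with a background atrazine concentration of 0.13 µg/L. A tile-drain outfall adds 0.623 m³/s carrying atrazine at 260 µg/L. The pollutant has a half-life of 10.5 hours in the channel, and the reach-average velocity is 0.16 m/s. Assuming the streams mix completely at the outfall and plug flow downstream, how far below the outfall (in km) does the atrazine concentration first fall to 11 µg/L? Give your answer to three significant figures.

3.42 km

After mixing, C = (9.400·0.1300 + 0.6230·260.0) / 10.02 = 163.2/10.02 = 16.28 µg/L.
Half-life 10.5 h → k = ln 2 / 10.5 = 0.06601 h⁻¹ = 1.584 d⁻¹.
Set 16.28·exp(−k·t) = 11 → t = ln(16.28/11)/k = 21390 s = 5.941 h.
Distance = v·t = 0.16·21390 = 3422 m = 3.422 km.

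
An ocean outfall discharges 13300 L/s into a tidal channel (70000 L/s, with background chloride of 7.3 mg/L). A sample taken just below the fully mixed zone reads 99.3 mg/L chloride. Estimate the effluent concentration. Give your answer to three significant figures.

584 mg/L

Mass balance: 70000·7.300 + 13300·Cₑ = 83300·99.30
→ Cₑ = (83300·99.30 − 70000·7.300) / 13300 = 583.5 mg/L.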